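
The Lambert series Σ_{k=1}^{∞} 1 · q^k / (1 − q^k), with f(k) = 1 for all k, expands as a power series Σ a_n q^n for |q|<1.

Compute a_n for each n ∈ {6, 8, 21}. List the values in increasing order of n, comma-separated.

[q^6] f(6)=1,f(3)=1,f(2)=1,f(1)=1 ⇒ 4
q^8  k|8↦f(k): 1:1 2:1 4:1 8:1  a_8=4
[q^21] f(21)=1,f(7)=1,f(3)=1,f(1)=1 ⇒ 4

4, 4, 4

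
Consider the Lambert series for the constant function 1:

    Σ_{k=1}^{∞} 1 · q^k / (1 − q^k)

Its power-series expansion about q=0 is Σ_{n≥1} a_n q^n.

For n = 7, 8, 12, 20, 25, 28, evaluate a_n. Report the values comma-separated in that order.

2, 4, 6, 6, 3, 6

q^7  k|7↦f(k): 7:1 1:1  a_7=2
q^8  k|8↦f(k): 8:1 4:1 2:1 1:1  a_8=4
n=12: 1·12 2·6 3·4 4·3 6·2 12·1  f→[1+1+1+1+1+1]=6
q^20  k|20↦f(k): 1:1 2:1 4:1 5:1 10:1 20:1  a_20=6
n=25: 25·1 5·5 1·25  f→[1+1+1]=3
[q^28] f(1)=1,f(2)=1,f(4)=1,f(7)=1,f(14)=1,f(28)=1 ⇒ 6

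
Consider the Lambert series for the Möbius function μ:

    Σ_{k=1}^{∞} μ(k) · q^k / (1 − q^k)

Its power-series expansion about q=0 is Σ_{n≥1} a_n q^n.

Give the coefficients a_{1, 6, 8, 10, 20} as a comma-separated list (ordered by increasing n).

1, 0, 0, 0, 0

d|1:{1}  Σμ=1=1
d|6:{6,3,2,1}  Σμ=1+(-1)+(-1)+1=0
[q^8] μ(1)=1,μ(2)=-1,μ(4)=0,μ(8)=0 ⇒ 0
n=10: 10·1 5·2 2·5 1·10  μ→[1+(-1)+(-1)+1]=0
n=20: 20·1 10·2 5·4 4·5 2·10 1·20  μ→[0+1+(-1)+0+(-1)+1]=0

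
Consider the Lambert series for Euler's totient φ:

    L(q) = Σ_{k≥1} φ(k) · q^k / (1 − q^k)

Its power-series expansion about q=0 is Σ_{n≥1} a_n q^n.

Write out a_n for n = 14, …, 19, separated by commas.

d|14:{1,2,7,14}  Σφ=1+1+6+6=14
d|15:{15,5,3,1}  Σφ=8+4+2+1=15
[q^16] φ(16)=8,φ(8)=4,φ(4)=2,φ(2)=1,φ(1)=1 ⇒ 16
q^17  k|17↦φ(k): 17:16 1:1  a_17=17
[q^18] φ(1)=1,φ(2)=1,φ(3)=2,φ(6)=2,φ(9)=6,φ(18)=6 ⇒ 18
[q^19] φ(1)=1,φ(19)=18 ⇒ 19

14, 15, 16, 17, 18, 19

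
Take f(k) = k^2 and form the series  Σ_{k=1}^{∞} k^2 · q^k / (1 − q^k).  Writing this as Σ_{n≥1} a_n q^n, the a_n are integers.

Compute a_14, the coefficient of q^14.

[q^14] f(14)=196,f(7)=49,f(2)=4,f(1)=1 ⇒ 250

a_14 = 250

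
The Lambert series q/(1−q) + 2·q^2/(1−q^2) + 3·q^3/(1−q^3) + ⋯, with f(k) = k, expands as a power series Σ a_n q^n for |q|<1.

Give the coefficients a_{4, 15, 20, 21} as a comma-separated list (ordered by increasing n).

n=4: 1·4 2·2 4·1  f→[1+2+4]=7
q^15  k|15↦f(k): 1:1 3:3 5:5 15:15  a_15=24
d|20:{1,2,4,5,10,20}  Σf=1+2+4+5+10+20=42
q^21  k|21↦f(k): 21:21 7:7 3:3 1:1  a_21=32

7, 24, 42, 32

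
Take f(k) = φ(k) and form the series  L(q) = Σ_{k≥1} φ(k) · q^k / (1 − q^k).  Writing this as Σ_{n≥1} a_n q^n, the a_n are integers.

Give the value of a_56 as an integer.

q^56  k|56↦φ(k): 56:24 28:12 14:6 8:4 7:6 4:2 2:1 1:1  a_56=56

a_56 = 56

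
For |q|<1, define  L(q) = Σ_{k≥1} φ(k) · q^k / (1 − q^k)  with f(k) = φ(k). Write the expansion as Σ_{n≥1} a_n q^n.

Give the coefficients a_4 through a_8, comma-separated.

q^4  k|4↦φ(k): 1:1 2:1 4:2  a_4=4
d|5:{5,1}  Σφ=4+1=5
d|6:{6,3,2,1}  Σφ=2+2+1+1=6
[q^7] φ(7)=6,φ(1)=1 ⇒ 7
q^8  k|8↦φ(k): 8:4 4:2 2:1 1:1  a_8=8

4, 5, 6, 7, 8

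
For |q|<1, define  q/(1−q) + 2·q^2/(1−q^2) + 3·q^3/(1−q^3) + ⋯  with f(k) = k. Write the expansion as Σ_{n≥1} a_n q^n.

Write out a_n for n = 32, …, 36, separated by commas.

63, 48, 54, 48, 91

n=32: 32·1 16·2 8·4 4·8 2·16 1·32  f→[32+16+8+4+2+1]=63
q^33  k|33↦f(k): 33:33 11:11 3:3 1:1  a_33=48
n=34: 1·34 2·17 17·2 34·1  f→[1+2+17+34]=54
[q^35] f(1)=1,f(5)=5,f(7)=7,f(35)=35 ⇒ 48
d|36:{36,18,12,9,6,4,3,2,1}  Σf=36+18+12+9+6+4+3+2+1=91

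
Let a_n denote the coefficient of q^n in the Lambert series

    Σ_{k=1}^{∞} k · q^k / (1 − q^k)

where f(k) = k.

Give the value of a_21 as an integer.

a_21 = 32

d|21:{21,7,3,1}  Σf=21+7+3+1=32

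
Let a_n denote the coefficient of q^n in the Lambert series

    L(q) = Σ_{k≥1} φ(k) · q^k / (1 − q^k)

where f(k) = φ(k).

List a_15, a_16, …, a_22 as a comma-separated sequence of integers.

q^15  k|15↦φ(k): 1:1 3:2 5:4 15:8  a_15=15
d|16:{16,8,4,2,1}  Σφ=8+4+2+1+1=16
[q^17] φ(17)=16,φ(1)=1 ⇒ 17
[q^18] φ(18)=6,φ(9)=6,φ(6)=2,φ(3)=2,φ(2)=1,φ(1)=1 ⇒ 18
d|19:{1,19}  Σφ=1+18=19
[q^20] φ(20)=8,φ(10)=4,φ(5)=4,φ(4)=2,φ(2)=1,φ(1)=1 ⇒ 20
[q^21] φ(1)=1,φ(3)=2,φ(7)=6,φ(21)=12 ⇒ 21
q^22  k|22↦φ(k): 22:10 11:10 2:1 1:1  a_22=22

15, 16, 17, 18, 19, 20, 21, 22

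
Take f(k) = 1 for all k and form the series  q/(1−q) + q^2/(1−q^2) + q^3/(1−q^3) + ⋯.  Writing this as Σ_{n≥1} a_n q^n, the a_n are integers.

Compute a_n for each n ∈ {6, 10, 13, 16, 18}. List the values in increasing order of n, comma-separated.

4, 4, 2, 5, 6

q^6  k|6↦f(k): 6:1 3:1 2:1 1:1  a_6=4
d|10:{10,5,2,1}  Σf=1+1+1+1=4
n=13: 1·13 13·1  f→[1+1]=2
d|16:{16,8,4,2,1}  Σf=1+1+1+1+1=5
q^18  k|18↦f(k): 1:1 2:1 3:1 6:1 9:1 18:1  a_18=6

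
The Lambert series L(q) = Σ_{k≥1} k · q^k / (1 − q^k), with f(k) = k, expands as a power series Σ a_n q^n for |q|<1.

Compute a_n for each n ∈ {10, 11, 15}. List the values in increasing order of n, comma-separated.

18, 12, 24

q^10  k|10↦f(k): 1:1 2:2 5:5 10:10  a_10=18
d|11:{11,1}  Σf=11+1=12
d|15:{15,5,3,1}  Σf=15+5+3+1=24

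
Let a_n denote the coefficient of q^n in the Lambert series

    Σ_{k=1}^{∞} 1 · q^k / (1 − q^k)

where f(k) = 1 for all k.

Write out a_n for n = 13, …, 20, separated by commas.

d|13:{13,1}  Σf=1+1=2
q^14  k|14↦f(k): 14:1 7:1 2:1 1:1  a_14=4
q^15  k|15↦f(k): 1:1 3:1 5:1 15:1  a_15=4
[q^16] f(1)=1,f(2)=1,f(4)=1,f(8)=1,f(16)=1 ⇒ 5
q^17  k|17↦f(k): 1:1 17:1  a_17=2
n=18: 1·18 2·9 3·6 6·3 9·2 18·1  f→[1+1+1+1+1+1]=6
n=19: 1·19 19·1  f→[1+1]=2
n=20: 1·20 2·10 4·5 5·4 10·2 20·1  f→[1+1+1+1+1+1]=6

2, 4, 4, 5, 2, 6, 2, 6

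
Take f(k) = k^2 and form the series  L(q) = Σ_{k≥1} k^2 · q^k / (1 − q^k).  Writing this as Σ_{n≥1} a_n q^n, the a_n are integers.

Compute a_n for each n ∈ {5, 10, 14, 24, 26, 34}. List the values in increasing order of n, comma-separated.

26, 130, 250, 850, 850, 1450

q^5  k|5↦f(k): 5:25 1:1  a_5=26
d|10:{1,2,5,10}  Σf=1+4+25+100=130
[q^14] f(14)=196,f(7)=49,f(2)=4,f(1)=1 ⇒ 250
n=24: 24·1 12·2 8·3 6·4 4·6 3·8 2·12 1·24  f→[576+144+64+36+16+9+4+1]=850
d|26:{26,13,2,1}  Σf=676+169+4+1=850
d|34:{34,17,2,1}  Σf=1156+289+4+1=1450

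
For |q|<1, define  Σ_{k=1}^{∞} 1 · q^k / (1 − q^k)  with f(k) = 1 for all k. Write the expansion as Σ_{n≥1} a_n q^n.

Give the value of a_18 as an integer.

a_18 = 6

d|18:{18,9,6,3,2,1}  Σf=1+1+1+1+1+1=6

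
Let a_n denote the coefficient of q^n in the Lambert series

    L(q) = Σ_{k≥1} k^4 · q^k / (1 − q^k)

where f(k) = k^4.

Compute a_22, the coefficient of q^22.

q^22  k|22↦f(k): 1:1 2:16 11:14641 22:234256  a_22=248914

a_22 = 248914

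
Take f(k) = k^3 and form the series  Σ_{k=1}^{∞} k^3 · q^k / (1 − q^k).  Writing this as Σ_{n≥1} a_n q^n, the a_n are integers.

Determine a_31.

a_31 = 29792

[q^31] f(31)=29791,f(1)=1 ⇒ 29792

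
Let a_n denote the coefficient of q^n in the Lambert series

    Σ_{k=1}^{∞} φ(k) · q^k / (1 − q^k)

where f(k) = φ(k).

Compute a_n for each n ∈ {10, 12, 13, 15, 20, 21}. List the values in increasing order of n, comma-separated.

q^10  k|10↦φ(k): 1:1 2:1 5:4 10:4  a_10=10
q^12  k|12↦φ(k): 12:4 6:2 4:2 3:2 2:1 1:1  a_12=12
d|13:{1,13}  Σφ=1+12=13
n=15: 1·15 3·5 5·3 15·1  φ→[1+2+4+8]=15
[q^20] φ(20)=8,φ(10)=4,φ(5)=4,φ(4)=2,φ(2)=1,φ(1)=1 ⇒ 20
q^21  k|21↦φ(k): 1:1 3:2 7:6 21:12  a_21=21

10, 12, 13, 15, 20, 21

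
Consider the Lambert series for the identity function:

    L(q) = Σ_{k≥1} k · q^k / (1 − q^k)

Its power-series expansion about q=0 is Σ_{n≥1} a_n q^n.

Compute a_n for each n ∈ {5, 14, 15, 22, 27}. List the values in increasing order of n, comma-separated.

q^5  k|5↦f(k): 1:1 5:5  a_5=6
q^14  k|14↦f(k): 14:14 7:7 2:2 1:1  a_14=24
q^15  k|15↦f(k): 15:15 5:5 3:3 1:1  a_15=24
q^22  k|22↦f(k): 22:22 11:11 2:2 1:1  a_22=36
n=27: 1·27 3·9 9·3 27·1  f→[1+3+9+27]=40

6, 24, 24, 36, 40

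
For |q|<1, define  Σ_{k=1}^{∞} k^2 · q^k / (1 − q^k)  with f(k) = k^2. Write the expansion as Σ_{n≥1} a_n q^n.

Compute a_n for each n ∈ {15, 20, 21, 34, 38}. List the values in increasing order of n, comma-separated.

q^15  k|15↦f(k): 1:1 3:9 5:25 15:225  a_15=260
q^20  k|20↦f(k): 20:400 10:100 5:25 4:16 2:4 1:1  a_20=546
[q^21] f(21)=441,f(7)=49,f(3)=9,f(1)=1 ⇒ 500
d|34:{1,2,17,34}  Σf=1+4+289+1156=1450
q^38  k|38↦f(k): 38:1444 19:361 2:4 1:1  a_38=1810

260, 546, 500, 1450, 1810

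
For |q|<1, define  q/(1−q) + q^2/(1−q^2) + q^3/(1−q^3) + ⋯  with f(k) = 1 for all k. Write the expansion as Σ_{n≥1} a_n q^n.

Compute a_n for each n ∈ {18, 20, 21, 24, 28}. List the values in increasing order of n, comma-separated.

6, 6, 4, 8, 6

d|18:{18,9,6,3,2,1}  Σf=1+1+1+1+1+1=6
[q^20] f(20)=1,f(10)=1,f(5)=1,f(4)=1,f(2)=1,f(1)=1 ⇒ 6
[q^21] f(1)=1,f(3)=1,f(7)=1,f(21)=1 ⇒ 4
q^24  k|24↦f(k): 1:1 2:1 3:1 4:1 6:1 8:1 12:1 24:1  a_24=8
n=28: 28·1 14·2 7·4 4·7 2·14 1·28  f→[1+1+1+1+1+1]=6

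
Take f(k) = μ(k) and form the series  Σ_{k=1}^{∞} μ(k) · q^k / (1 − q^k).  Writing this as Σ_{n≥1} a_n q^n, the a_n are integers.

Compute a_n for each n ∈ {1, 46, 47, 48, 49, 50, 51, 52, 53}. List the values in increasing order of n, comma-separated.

n=1: 1·1  μ→[1]=1
n=46: 46·1 23·2 2·23 1·46  μ→[1+(-1)+(-1)+1]=0
d|47:{1,47}  Σμ=1+(-1)=0
n=48: 48·1 24·2 16·3 12·4 8·6 6·8 4·12 3·16 2·24 1·48  μ→[0+0+0+0+0+1+0+(-1)+(-1)+1]=0
[q^49] μ(49)=0,μ(7)=-1,μ(1)=1 ⇒ 0
n=50: 1·50 2·25 5·10 10·5 25·2 50·1  μ→[1+(-1)+(-1)+1+0+0]=0
[q^51] μ(1)=1,μ(3)=-1,μ(17)=-1,μ(51)=1 ⇒ 0
d|52:{52,26,13,4,2,1}  Σμ=0+1+(-1)+0+(-1)+1=0
[q^53] μ(53)=-1,μ(1)=1 ⇒ 0

1, 0, 0, 0, 0, 0, 0, 0, 0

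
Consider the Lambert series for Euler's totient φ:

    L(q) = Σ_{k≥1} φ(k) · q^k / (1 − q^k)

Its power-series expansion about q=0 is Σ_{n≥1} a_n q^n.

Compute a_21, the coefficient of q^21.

d|21:{21,7,3,1}  Σφ=12+6+2+1=21

a_21 = 21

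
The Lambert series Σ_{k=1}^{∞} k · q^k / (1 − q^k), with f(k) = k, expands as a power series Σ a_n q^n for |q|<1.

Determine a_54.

d|54:{54,27,18,9,6,3,2,1}  Σf=54+27+18+9+6+3+2+1=120

a_54 = 120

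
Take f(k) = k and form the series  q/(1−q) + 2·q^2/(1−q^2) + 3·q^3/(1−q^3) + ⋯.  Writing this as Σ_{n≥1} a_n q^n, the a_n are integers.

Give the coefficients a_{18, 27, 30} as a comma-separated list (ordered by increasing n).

q^18  k|18↦f(k): 1:1 2:2 3:3 6:6 9:9 18:18  a_18=39
n=27: 27·1 9·3 3·9 1·27  f→[27+9+3+1]=40
n=30: 1·30 2·15 3·10 5·6 6·5 10·3 15·2 30·1  f→[1+2+3+5+6+10+15+30]=72

39, 40, 72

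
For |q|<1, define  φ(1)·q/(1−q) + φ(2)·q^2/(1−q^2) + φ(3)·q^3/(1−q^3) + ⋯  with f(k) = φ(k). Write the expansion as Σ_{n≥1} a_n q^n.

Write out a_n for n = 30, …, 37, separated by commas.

d|30:{30,15,10,6,5,3,2,1}  Σφ=8+8+4+2+4+2+1+1=30
d|31:{1,31}  Σφ=1+30=31
q^32  k|32↦φ(k): 32:16 16:8 8:4 4:2 2:1 1:1  a_32=32
q^33  k|33↦φ(k): 1:1 3:2 11:10 33:20  a_33=33
[q^34] φ(1)=1,φ(2)=1,φ(17)=16,φ(34)=16 ⇒ 34
q^35  k|35↦φ(k): 35:24 7:6 5:4 1:1  a_35=35
q^36  k|36↦φ(k): 1:1 2:1 3:2 4:2 6:2 9:6 12:4 18:6 36:12  a_36=36
q^37  k|37↦φ(k): 1:1 37:36  a_37=37

30, 31, 32, 33, 34, 35, 36, 37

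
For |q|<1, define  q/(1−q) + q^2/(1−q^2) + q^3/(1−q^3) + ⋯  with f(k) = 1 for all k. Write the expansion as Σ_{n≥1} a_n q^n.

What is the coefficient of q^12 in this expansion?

a_12 = 6

q^12  k|12↦f(k): 1:1 2:1 3:1 4:1 6:1 12:1  a_12=6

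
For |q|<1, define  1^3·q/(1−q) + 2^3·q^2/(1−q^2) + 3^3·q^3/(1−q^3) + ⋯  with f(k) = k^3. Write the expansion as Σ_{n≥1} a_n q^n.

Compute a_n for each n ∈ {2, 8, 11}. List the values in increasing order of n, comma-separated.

9, 585, 1332

d|2:{1,2}  Σf=1+8=9
d|8:{1,2,4,8}  Σf=1+8+64+512=585
[q^11] f(11)=1331,f(1)=1 ⇒ 1332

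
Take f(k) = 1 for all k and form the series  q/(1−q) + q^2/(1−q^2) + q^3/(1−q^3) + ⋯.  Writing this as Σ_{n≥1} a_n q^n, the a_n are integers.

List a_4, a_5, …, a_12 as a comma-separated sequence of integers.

q^4  k|4↦f(k): 4:1 2:1 1:1  a_4=3
[q^5] f(1)=1,f(5)=1 ⇒ 2
n=6: 1·6 2·3 3·2 6·1  f→[1+1+1+1]=4
[q^7] f(1)=1,f(7)=1 ⇒ 2
q^8  k|8↦f(k): 8:1 4:1 2:1 1:1  a_8=4
n=9: 9·1 3·3 1·9  f→[1+1+1]=3
q^10  k|10↦f(k): 10:1 5:1 2:1 1:1  a_10=4
d|11:{1,11}  Σf=1+1=2
[q^12] f(1)=1,f(2)=1,f(3)=1,f(4)=1,f(6)=1,f(12)=1 ⇒ 6

3, 2, 4, 2, 4, 3, 4, 2, 6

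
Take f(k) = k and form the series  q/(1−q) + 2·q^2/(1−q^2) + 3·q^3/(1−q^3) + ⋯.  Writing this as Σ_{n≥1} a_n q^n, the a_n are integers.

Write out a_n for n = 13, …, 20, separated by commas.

14, 24, 24, 31, 18, 39, 20, 42

[q^13] f(1)=1,f(13)=13 ⇒ 14
q^14  k|14↦f(k): 14:14 7:7 2:2 1:1  a_14=24
n=15: 1·15 3·5 5·3 15·1  f→[1+3+5+15]=24
n=16: 16·1 8·2 4·4 2·8 1·16  f→[16+8+4+2+1]=31
q^17  k|17↦f(k): 17:17 1:1  a_17=18
q^18  k|18↦f(k): 1:1 2:2 3:3 6:6 9:9 18:18  a_18=39
d|19:{1,19}  Σf=1+19=20
q^20  k|20↦f(k): 20:20 10:10 5:5 4:4 2:2 1:1  a_20=42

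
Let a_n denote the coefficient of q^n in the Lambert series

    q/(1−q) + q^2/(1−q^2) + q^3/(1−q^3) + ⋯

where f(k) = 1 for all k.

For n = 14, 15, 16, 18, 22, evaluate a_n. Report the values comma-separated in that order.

[q^14] f(1)=1,f(2)=1,f(7)=1,f(14)=1 ⇒ 4
n=15: 1·15 3·5 5·3 15·1  f→[1+1+1+1]=4
[q^16] f(1)=1,f(2)=1,f(4)=1,f(8)=1,f(16)=1 ⇒ 5
q^18  k|18↦f(k): 1:1 2:1 3:1 6:1 9:1 18:1  a_18=6
n=22: 22·1 11·2 2·11 1·22  f→[1+1+1+1]=4

4, 4, 5, 6, 4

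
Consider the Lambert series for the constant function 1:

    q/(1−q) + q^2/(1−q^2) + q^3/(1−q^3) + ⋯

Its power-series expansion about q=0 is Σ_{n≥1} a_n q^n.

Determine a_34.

a_34 = 4

q^34  k|34↦f(k): 1:1 2:1 17:1 34:1  a_34=4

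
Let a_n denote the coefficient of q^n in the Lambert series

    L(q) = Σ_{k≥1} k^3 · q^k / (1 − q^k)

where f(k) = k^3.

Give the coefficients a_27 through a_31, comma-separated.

20440, 25112, 24390, 31752, 29792

[q^27] f(1)=1,f(3)=27,f(9)=729,f(27)=19683 ⇒ 20440
q^28  k|28↦f(k): 28:21952 14:2744 7:343 4:64 2:8 1:1  a_28=25112
[q^29] f(29)=24389,f(1)=1 ⇒ 24390
n=30: 30·1 15·2 10·3 6·5 5·6 3·10 2·15 1·30  f→[27000+3375+1000+216+125+27+8+1]=31752
[q^31] f(1)=1,f(31)=29791 ⇒ 29792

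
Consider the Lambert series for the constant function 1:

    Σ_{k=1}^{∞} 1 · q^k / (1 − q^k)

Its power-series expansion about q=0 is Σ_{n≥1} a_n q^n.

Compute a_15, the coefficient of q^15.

[q^15] f(15)=1,f(5)=1,f(3)=1,f(1)=1 ⇒ 4

a_15 = 4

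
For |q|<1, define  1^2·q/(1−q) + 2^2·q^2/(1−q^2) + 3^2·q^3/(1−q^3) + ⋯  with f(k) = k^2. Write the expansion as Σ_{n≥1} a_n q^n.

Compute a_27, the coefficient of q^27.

a_27 = 820

n=27: 1·27 3·9 9·3 27·1  f→[1+9+81+729]=820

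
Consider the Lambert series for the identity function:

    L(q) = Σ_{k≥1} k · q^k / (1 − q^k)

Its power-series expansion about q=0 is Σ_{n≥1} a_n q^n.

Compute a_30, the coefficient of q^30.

[q^30] f(1)=1,f(2)=2,f(3)=3,f(5)=5,f(6)=6,f(10)=10,f(15)=15,f(30)=30 ⇒ 72

a_30 = 72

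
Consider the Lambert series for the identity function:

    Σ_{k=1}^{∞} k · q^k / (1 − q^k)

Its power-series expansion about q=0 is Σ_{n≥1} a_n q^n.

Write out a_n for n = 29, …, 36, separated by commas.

d|29:{29,1}  Σf=29+1=30
d|30:{30,15,10,6,5,3,2,1}  Σf=30+15+10+6+5+3+2+1=72
d|31:{1,31}  Σf=1+31=32
n=32: 1·32 2·16 4·8 8·4 16·2 32·1  f→[1+2+4+8+16+32]=63
[q^33] f(1)=1,f(3)=3,f(11)=11,f(33)=33 ⇒ 48
n=34: 1·34 2·17 17·2 34·1  f→[1+2+17+34]=54
d|35:{1,5,7,35}  Σf=1+5+7+35=48
d|36:{36,18,12,9,6,4,3,2,1}  Σf=36+18+12+9+6+4+3+2+1=91

30, 72, 32, 63, 48, 54, 48, 91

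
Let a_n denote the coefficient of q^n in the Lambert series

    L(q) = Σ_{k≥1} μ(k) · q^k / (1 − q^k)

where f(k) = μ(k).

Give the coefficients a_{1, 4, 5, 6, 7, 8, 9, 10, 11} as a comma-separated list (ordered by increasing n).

1, 0, 0, 0, 0, 0, 0, 0, 0

n=1: 1·1  μ→[1]=1
d|4:{4,2,1}  Σμ=0+(-1)+1=0
d|5:{5,1}  Σμ=(-1)+1=0
q^6  k|6↦μ(k): 1:1 2:-1 3:-1 6:1  a_6=0
n=7: 7·1 1·7  μ→[(-1)+1]=0
d|8:{1,2,4,8}  Σμ=1+(-1)+0+0=0
q^9  k|9↦μ(k): 9:0 3:-1 1:1  a_9=0
[q^10] μ(10)=1,μ(5)=-1,μ(2)=-1,μ(1)=1 ⇒ 0
q^11  k|11↦μ(k): 1:1 11:-1  a_11=0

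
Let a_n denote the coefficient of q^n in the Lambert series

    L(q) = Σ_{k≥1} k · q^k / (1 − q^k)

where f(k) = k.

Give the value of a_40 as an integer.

a_40 = 90

d|40:{40,20,10,8,5,4,2,1}  Σf=40+20+10+8+5+4+2+1=90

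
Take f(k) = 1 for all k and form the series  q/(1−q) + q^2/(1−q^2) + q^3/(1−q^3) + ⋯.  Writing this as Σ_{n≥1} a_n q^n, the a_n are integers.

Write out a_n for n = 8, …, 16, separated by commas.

d|8:{8,4,2,1}  Σf=1+1+1+1=4
n=9: 1·9 3·3 9·1  f→[1+1+1]=3
q^10  k|10↦f(k): 1:1 2:1 5:1 10:1  a_10=4
d|11:{11,1}  Σf=1+1=2
[q^12] f(1)=1,f(2)=1,f(3)=1,f(4)=1,f(6)=1,f(12)=1 ⇒ 6
d|13:{1,13}  Σf=1+1=2
q^14  k|14↦f(k): 14:1 7:1 2:1 1:1  a_14=4
d|15:{15,5,3,1}  Σf=1+1+1+1=4
d|16:{1,2,4,8,16}  Σf=1+1+1+1+1=5

4, 3, 4, 2, 6, 2, 4, 4, 5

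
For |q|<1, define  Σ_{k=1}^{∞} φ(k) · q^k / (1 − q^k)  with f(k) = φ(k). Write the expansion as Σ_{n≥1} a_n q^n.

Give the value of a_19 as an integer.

q^19  k|19↦φ(k): 1:1 19:18  a_19=19

a_19 = 19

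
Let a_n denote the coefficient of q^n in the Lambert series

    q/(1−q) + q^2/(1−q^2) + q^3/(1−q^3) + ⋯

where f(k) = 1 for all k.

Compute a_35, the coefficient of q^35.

q^35  k|35↦f(k): 1:1 5:1 7:1 35:1  a_35=4

a_35 = 4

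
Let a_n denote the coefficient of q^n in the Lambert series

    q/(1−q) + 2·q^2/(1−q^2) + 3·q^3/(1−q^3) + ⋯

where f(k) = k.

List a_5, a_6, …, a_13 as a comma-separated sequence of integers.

6, 12, 8, 15, 13, 18, 12, 28, 14

q^5  k|5↦f(k): 5:5 1:1  a_5=6
n=6: 6·1 3·2 2·3 1·6  f→[6+3+2+1]=12
d|7:{7,1}  Σf=7+1=8
[q^8] f(8)=8,f(4)=4,f(2)=2,f(1)=1 ⇒ 15
d|9:{9,3,1}  Σf=9+3+1=13
d|10:{1,2,5,10}  Σf=1+2+5+10=18
n=11: 11·1 1·11  f→[11+1]=12
n=12: 12·1 6·2 4·3 3·4 2·6 1·12  f→[12+6+4+3+2+1]=28
n=13: 1·13 13·1  f→[1+13]=14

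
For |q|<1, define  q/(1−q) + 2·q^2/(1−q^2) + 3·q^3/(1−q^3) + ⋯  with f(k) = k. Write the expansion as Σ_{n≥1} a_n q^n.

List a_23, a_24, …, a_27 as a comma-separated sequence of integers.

n=23: 1·23 23·1  f→[1+23]=24
n=24: 24·1 12·2 8·3 6·4 4·6 3·8 2·12 1·24  f→[24+12+8+6+4+3+2+1]=60
n=25: 25·1 5·5 1·25  f→[25+5+1]=31
[q^26] f(1)=1,f(2)=2,f(13)=13,f(26)=26 ⇒ 42
n=27: 27·1 9·3 3·9 1·27  f→[27+9+3+1]=40

24, 60, 31, 42, 40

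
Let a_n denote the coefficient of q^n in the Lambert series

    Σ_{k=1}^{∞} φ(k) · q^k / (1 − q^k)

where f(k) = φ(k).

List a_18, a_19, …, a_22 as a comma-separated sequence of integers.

[q^18] φ(18)=6,φ(9)=6,φ(6)=2,φ(3)=2,φ(2)=1,φ(1)=1 ⇒ 18
q^19  k|19↦φ(k): 19:18 1:1  a_19=19
n=20: 20·1 10·2 5·4 4·5 2·10 1·20  φ→[8+4+4+2+1+1]=20
[q^21] φ(21)=12,φ(7)=6,φ(3)=2,φ(1)=1 ⇒ 21
n=22: 22·1 11·2 2·11 1·22  φ→[10+10+1+1]=22

18, 19, 20, 21, 22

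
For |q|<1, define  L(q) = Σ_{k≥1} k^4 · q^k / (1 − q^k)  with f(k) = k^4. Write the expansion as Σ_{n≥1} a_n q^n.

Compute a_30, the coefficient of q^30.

a_30 = 872644

[q^30] f(1)=1,f(2)=16,f(3)=81,f(5)=625,f(6)=1296,f(10)=10000,f(15)=50625,f(30)=810000 ⇒ 872644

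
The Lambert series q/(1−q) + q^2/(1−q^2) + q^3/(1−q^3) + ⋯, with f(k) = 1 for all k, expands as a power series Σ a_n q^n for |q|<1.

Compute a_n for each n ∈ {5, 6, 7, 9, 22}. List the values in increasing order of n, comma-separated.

2, 4, 2, 3, 4

n=5: 1·5 5·1  f→[1+1]=2
[q^6] f(6)=1,f(3)=1,f(2)=1,f(1)=1 ⇒ 4
d|7:{1,7}  Σf=1+1=2
q^9  k|9↦f(k): 9:1 3:1 1:1  a_9=3
d|22:{1,2,11,22}  Σf=1+1+1+1=4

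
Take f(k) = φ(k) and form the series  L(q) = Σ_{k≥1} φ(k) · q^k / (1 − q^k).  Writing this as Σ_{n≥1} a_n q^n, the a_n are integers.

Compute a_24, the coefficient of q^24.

n=24: 24·1 12·2 8·3 6·4 4·6 3·8 2·12 1·24  φ→[8+4+4+2+2+2+1+1]=24

a_24 = 24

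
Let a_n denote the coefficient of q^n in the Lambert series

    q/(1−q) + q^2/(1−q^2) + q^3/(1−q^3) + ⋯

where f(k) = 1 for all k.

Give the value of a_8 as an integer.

a_8 = 4

[q^8] f(1)=1,f(2)=1,f(4)=1,f(8)=1 ⇒ 4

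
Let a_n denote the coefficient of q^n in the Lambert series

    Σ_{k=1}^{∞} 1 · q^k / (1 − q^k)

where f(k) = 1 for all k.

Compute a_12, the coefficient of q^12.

a_12 = 6

q^12  k|12↦f(k): 1:1 2:1 3:1 4:1 6:1 12:1  a_12=6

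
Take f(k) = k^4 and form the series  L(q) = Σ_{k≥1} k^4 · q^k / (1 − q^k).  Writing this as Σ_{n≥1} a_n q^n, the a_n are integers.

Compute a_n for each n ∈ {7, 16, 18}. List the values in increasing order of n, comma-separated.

n=7: 7·1 1·7  f→[2401+1]=2402
[q^16] f(1)=1,f(2)=16,f(4)=256,f(8)=4096,f(16)=65536 ⇒ 69905
[q^18] f(18)=104976,f(9)=6561,f(6)=1296,f(3)=81,f(2)=16,f(1)=1 ⇒ 112931

2402, 69905, 112931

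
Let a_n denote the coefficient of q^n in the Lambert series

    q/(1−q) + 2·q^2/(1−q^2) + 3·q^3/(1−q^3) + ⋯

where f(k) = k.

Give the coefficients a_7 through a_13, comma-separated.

8, 15, 13, 18, 12, 28, 14

q^7  k|7↦f(k): 7:7 1:1  a_7=8
n=8: 1·8 2·4 4·2 8·1  f→[1+2+4+8]=15
d|9:{1,3,9}  Σf=1+3+9=13
n=10: 1·10 2·5 5·2 10·1  f→[1+2+5+10]=18
d|11:{11,1}  Σf=11+1=12
n=12: 1·12 2·6 3·4 4·3 6·2 12·1  f→[1+2+3+4+6+12]=28
d|13:{13,1}  Σf=13+1=14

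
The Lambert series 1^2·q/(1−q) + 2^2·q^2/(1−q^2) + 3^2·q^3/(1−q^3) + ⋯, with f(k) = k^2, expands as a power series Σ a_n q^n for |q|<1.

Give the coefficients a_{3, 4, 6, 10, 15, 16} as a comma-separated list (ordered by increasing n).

q^3  k|3↦f(k): 3:9 1:1  a_3=10
n=4: 1·4 2·2 4·1  f→[1+4+16]=21
n=6: 6·1 3·2 2·3 1·6  f→[36+9+4+1]=50
[q^10] f(1)=1,f(2)=4,f(5)=25,f(10)=100 ⇒ 130
[q^15] f(1)=1,f(3)=9,f(5)=25,f(15)=225 ⇒ 260
d|16:{16,8,4,2,1}  Σf=256+64+16+4+1=341

10, 21, 50, 130, 260, 341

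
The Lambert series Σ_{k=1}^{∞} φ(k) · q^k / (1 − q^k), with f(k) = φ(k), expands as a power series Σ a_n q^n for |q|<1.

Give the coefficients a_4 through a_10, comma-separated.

d|4:{4,2,1}  Σφ=2+1+1=4
[q^5] φ(5)=4,φ(1)=1 ⇒ 5
q^6  k|6↦φ(k): 6:2 3:2 2:1 1:1  a_6=6
n=7: 7·1 1·7  φ→[6+1]=7
q^8  k|8↦φ(k): 8:4 4:2 2:1 1:1  a_8=8
n=9: 1·9 3·3 9·1  φ→[1+2+6]=9
q^10  k|10↦φ(k): 1:1 2:1 5:4 10:4  a_10=10

4, 5, 6, 7, 8, 9, 10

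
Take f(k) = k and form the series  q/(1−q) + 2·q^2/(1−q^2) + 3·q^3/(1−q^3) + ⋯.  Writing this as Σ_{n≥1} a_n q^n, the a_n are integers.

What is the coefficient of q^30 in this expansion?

a_30 = 72

n=30: 30·1 15·2 10·3 6·5 5·6 3·10 2·15 1·30  f→[30+15+10+6+5+3+2+1]=72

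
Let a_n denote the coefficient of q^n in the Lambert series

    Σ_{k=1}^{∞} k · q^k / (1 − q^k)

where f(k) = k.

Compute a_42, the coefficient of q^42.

q^42  k|42↦f(k): 42:42 21:21 14:14 7:7 6:6 3:3 2:2 1:1  a_42=96

a_42 = 96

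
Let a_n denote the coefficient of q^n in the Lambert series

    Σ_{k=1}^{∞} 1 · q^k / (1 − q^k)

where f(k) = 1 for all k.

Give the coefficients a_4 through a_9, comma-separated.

q^4  k|4↦f(k): 4:1 2:1 1:1  a_4=3
[q^5] f(1)=1,f(5)=1 ⇒ 2
[q^6] f(1)=1,f(2)=1,f(3)=1,f(6)=1 ⇒ 4
d|7:{1,7}  Σf=1+1=2
n=8: 1·8 2·4 4·2 8·1  f→[1+1+1+1]=4
q^9  k|9↦f(k): 1:1 3:1 9:1  a_9=3

3, 2, 4, 2, 4, 3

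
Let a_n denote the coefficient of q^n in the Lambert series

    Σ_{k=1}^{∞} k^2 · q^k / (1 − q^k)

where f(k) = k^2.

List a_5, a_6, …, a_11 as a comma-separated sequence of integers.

26, 50, 50, 85, 91, 130, 122

n=5: 5·1 1·5  f→[25+1]=26
q^6  k|6↦f(k): 1:1 2:4 3:9 6:36  a_6=50
[q^7] f(1)=1,f(7)=49 ⇒ 50
n=8: 1·8 2·4 4·2 8·1  f→[1+4+16+64]=85
q^9  k|9↦f(k): 9:81 3:9 1:1  a_9=91
n=10: 10·1 5·2 2·5 1·10  f→[100+25+4+1]=130
d|11:{11,1}  Σf=121+1=122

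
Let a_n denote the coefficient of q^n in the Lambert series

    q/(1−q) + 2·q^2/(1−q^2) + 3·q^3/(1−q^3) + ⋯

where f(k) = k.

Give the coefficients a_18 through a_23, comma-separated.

[q^18] f(18)=18,f(9)=9,f(6)=6,f(3)=3,f(2)=2,f(1)=1 ⇒ 39
q^19  k|19↦f(k): 19:19 1:1  a_19=20
d|20:{20,10,5,4,2,1}  Σf=20+10+5+4+2+1=42
d|21:{21,7,3,1}  Σf=21+7+3+1=32
n=22: 22·1 11·2 2·11 1·22  f→[22+11+2+1]=36
q^23  k|23↦f(k): 23:23 1:1  a_23=24

39, 20, 42, 32, 36, 24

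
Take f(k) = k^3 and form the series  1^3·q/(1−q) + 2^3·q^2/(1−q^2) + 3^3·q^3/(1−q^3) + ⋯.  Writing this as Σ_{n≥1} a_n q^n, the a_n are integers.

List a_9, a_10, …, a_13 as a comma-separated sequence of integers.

n=9: 1·9 3·3 9·1  f→[1+27+729]=757
d|10:{10,5,2,1}  Σf=1000+125+8+1=1134
n=11: 1·11 11·1  f→[1+1331]=1332
n=12: 12·1 6·2 4·3 3·4 2·6 1·12  f→[1728+216+64+27+8+1]=2044
[q^13] f(13)=2197,f(1)=1 ⇒ 2198

757, 1134, 1332, 2044, 2198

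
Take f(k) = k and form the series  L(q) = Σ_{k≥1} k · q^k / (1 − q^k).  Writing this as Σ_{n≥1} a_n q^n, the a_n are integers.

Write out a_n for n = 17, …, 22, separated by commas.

d|17:{17,1}  Σf=17+1=18
d|18:{18,9,6,3,2,1}  Σf=18+9+6+3+2+1=39
q^19  k|19↦f(k): 19:19 1:1  a_19=20
[q^20] f(20)=20,f(10)=10,f(5)=5,f(4)=4,f(2)=2,f(1)=1 ⇒ 42
d|21:{21,7,3,1}  Σf=21+7+3+1=32
q^22  k|22↦f(k): 22:22 11:11 2:2 1:1  a_22=36

18, 39, 20, 42, 32, 36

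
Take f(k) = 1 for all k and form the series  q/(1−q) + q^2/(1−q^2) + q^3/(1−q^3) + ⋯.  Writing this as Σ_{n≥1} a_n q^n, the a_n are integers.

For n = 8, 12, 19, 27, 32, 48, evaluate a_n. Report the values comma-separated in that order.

n=8: 8·1 4·2 2·4 1·8  f→[1+1+1+1]=4
n=12: 1·12 2·6 3·4 4·3 6·2 12·1  f→[1+1+1+1+1+1]=6
[q^19] f(19)=1,f(1)=1 ⇒ 2
[q^27] f(1)=1,f(3)=1,f(9)=1,f(27)=1 ⇒ 4
[q^32] f(32)=1,f(16)=1,f(8)=1,f(4)=1,f(2)=1,f(1)=1 ⇒ 6
d|48:{1,2,3,4,6,8,12,16,24,48}  Σf=1+1+1+1+1+1+1+1+1+1=10

4, 6, 2, 4, 6, 10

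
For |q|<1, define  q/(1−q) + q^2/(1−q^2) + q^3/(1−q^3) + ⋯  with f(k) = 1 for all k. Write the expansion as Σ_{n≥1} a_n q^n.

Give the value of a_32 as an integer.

d|32:{32,16,8,4,2,1}  Σf=1+1+1+1+1+1=6

a_32 = 6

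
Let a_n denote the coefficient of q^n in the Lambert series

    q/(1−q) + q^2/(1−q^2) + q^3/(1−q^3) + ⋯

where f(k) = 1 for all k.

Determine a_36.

d|36:{1,2,3,4,6,9,12,18,36}  Σf=1+1+1+1+1+1+1+1+1=9

a_36 = 9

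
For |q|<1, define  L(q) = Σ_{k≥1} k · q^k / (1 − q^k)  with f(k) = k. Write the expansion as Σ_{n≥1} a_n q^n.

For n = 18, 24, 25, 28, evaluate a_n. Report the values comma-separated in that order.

39, 60, 31, 56

[q^18] f(18)=18,f(9)=9,f(6)=6,f(3)=3,f(2)=2,f(1)=1 ⇒ 39
n=24: 1·24 2·12 3·8 4·6 6·4 8·3 12·2 24·1  f→[1+2+3+4+6+8+12+24]=60
n=25: 25·1 5·5 1·25  f→[25+5+1]=31
q^28  k|28↦f(k): 28:28 14:14 7:7 4:4 2:2 1:1  a_28=56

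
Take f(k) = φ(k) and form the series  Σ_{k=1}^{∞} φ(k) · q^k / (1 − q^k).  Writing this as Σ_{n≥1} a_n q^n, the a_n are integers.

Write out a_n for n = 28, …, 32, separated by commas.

n=28: 28·1 14·2 7·4 4·7 2·14 1·28  φ→[12+6+6+2+1+1]=28
n=29: 29·1 1·29  φ→[28+1]=29
q^30  k|30↦φ(k): 30:8 15:8 10:4 6:2 5:4 3:2 2:1 1:1  a_30=30
n=31: 31·1 1·31  φ→[30+1]=31
d|32:{1,2,4,8,16,32}  Σφ=1+1+2+4+8+16=32

28, 29, 30, 31, 32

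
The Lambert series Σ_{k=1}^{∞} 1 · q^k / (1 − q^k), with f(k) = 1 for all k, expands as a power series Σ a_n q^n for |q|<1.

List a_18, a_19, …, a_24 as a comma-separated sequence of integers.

6, 2, 6, 4, 4, 2, 8

d|18:{1,2,3,6,9,18}  Σf=1+1+1+1+1+1=6
q^19  k|19↦f(k): 1:1 19:1  a_19=2
d|20:{20,10,5,4,2,1}  Σf=1+1+1+1+1+1=6
d|21:{1,3,7,21}  Σf=1+1+1+1=4
n=22: 1·22 2·11 11·2 22·1  f→[1+1+1+1]=4
d|23:{23,1}  Σf=1+1=2
d|24:{1,2,3,4,6,8,12,24}  Σf=1+1+1+1+1+1+1+1=8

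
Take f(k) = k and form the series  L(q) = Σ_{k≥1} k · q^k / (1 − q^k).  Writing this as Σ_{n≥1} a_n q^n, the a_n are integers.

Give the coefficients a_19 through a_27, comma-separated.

20, 42, 32, 36, 24, 60, 31, 42, 40

q^19  k|19↦f(k): 19:19 1:1  a_19=20
q^20  k|20↦f(k): 1:1 2:2 4:4 5:5 10:10 20:20  a_20=42
n=21: 1·21 3·7 7·3 21·1  f→[1+3+7+21]=32
[q^22] f(22)=22,f(11)=11,f(2)=2,f(1)=1 ⇒ 36
n=23: 1·23 23·1  f→[1+23]=24
n=24: 24·1 12·2 8·3 6·4 4·6 3·8 2·12 1·24  f→[24+12+8+6+4+3+2+1]=60
[q^25] f(25)=25,f(5)=5,f(1)=1 ⇒ 31
d|26:{26,13,2,1}  Σf=26+13+2+1=42
n=27: 1·27 3·9 9·3 27·1  f→[1+3+9+27]=40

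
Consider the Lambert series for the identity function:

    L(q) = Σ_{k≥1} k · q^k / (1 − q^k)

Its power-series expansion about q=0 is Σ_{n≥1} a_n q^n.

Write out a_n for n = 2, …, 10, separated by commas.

3, 4, 7, 6, 12, 8, 15, 13, 18

n=2: 2·1 1·2  f→[2+1]=3
[q^3] f(3)=3,f(1)=1 ⇒ 4
n=4: 4·1 2·2 1·4  f→[4+2+1]=7
q^5  k|5↦f(k): 5:5 1:1  a_5=6
[q^6] f(6)=6,f(3)=3,f(2)=2,f(1)=1 ⇒ 12
[q^7] f(7)=7,f(1)=1 ⇒ 8
[q^8] f(1)=1,f(2)=2,f(4)=4,f(8)=8 ⇒ 15
d|9:{1,3,9}  Σf=1+3+9=13
q^10  k|10↦f(k): 1:1 2:2 5:5 10:10  a_10=18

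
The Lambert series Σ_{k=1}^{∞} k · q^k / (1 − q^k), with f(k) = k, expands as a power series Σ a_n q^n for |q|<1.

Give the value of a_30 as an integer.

a_30 = 72

n=30: 1·30 2·15 3·10 5·6 6·5 10·3 15·2 30·1  f→[1+2+3+5+6+10+15+30]=72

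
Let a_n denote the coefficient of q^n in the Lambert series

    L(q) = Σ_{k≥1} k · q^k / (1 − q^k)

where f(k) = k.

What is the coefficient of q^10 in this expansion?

a_10 = 18

q^10  k|10↦f(k): 10:10 5:5 2:2 1:1  a_10=18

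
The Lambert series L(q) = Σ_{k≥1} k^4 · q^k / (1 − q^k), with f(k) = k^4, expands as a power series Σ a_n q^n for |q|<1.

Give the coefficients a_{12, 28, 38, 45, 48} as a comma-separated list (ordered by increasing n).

d|12:{12,6,4,3,2,1}  Σf=20736+1296+256+81+16+1=22386
q^28  k|28↦f(k): 28:614656 14:38416 7:2401 4:256 2:16 1:1  a_28=655746
d|38:{38,19,2,1}  Σf=2085136+130321+16+1=2215474
n=45: 45·1 15·3 9·5 5·9 3·15 1·45  f→[4100625+50625+6561+625+81+1]=4158518
q^48  k|48↦f(k): 48:5308416 24:331776 16:65536 12:20736 8:4096 6:1296 4:256 3:81 2:16 1:1  a_48=5732210

22386, 655746, 2215474, 4158518, 5732210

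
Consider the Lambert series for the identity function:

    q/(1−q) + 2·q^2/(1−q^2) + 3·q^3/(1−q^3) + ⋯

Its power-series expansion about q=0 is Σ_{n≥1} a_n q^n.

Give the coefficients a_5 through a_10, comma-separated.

6, 12, 8, 15, 13, 18

q^5  k|5↦f(k): 1:1 5:5  a_5=6
n=6: 6·1 3·2 2·3 1·6  f→[6+3+2+1]=12
d|7:{7,1}  Σf=7+1=8
q^8  k|8↦f(k): 8:8 4:4 2:2 1:1  a_8=15
q^9  k|9↦f(k): 9:9 3:3 1:1  a_9=13
q^10  k|10↦f(k): 1:1 2:2 5:5 10:10  a_10=18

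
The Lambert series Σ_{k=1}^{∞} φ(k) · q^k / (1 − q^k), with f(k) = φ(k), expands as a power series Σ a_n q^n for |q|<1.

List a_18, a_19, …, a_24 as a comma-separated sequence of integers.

n=18: 1·18 2·9 3·6 6·3 9·2 18·1  φ→[1+1+2+2+6+6]=18
n=19: 19·1 1·19  φ→[18+1]=19
[q^20] φ(20)=8,φ(10)=4,φ(5)=4,φ(4)=2,φ(2)=1,φ(1)=1 ⇒ 20
d|21:{1,3,7,21}  Σφ=1+2+6+12=21
q^22  k|22↦φ(k): 22:10 11:10 2:1 1:1  a_22=22
d|23:{1,23}  Σφ=1+22=23
d|24:{24,12,8,6,4,3,2,1}  Σφ=8+4+4+2+2+2+1+1=24

18, 19, 20, 21, 22, 23, 24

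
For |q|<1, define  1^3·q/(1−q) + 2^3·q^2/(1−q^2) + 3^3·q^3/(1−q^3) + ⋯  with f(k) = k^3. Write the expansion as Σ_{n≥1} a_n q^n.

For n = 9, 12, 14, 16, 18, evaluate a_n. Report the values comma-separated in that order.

[q^9] f(1)=1,f(3)=27,f(9)=729 ⇒ 757
n=12: 12·1 6·2 4·3 3·4 2·6 1·12  f→[1728+216+64+27+8+1]=2044
n=14: 14·1 7·2 2·7 1·14  f→[2744+343+8+1]=3096
[q^16] f(16)=4096,f(8)=512,f(4)=64,f(2)=8,f(1)=1 ⇒ 4681
d|18:{18,9,6,3,2,1}  Σf=5832+729+216+27+8+1=6813

757, 2044, 3096, 4681, 6813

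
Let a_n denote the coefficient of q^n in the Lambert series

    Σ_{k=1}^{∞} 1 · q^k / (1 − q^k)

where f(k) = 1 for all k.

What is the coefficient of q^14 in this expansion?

q^14  k|14↦f(k): 1:1 2:1 7:1 14:1  a_14=4

a_14 = 4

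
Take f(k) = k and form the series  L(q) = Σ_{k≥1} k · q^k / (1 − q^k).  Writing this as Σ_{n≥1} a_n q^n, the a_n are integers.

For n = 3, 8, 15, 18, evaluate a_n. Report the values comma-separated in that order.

4, 15, 24, 39

[q^3] f(1)=1,f(3)=3 ⇒ 4
n=8: 8·1 4·2 2·4 1·8  f→[8+4+2+1]=15
n=15: 1·15 3·5 5·3 15·1  f→[1+3+5+15]=24
[q^18] f(18)=18,f(9)=9,f(6)=6,f(3)=3,f(2)=2,f(1)=1 ⇒ 39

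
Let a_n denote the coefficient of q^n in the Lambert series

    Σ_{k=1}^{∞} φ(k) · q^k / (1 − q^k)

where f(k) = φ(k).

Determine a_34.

d|34:{34,17,2,1}  Σφ=16+16+1+1=34

a_34 = 34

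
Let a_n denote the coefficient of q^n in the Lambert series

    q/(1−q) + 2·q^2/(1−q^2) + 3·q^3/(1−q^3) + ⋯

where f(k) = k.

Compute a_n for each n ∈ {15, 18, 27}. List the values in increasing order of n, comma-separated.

24, 39, 40

n=15: 15·1 5·3 3·5 1·15  f→[15+5+3+1]=24
q^18  k|18↦f(k): 18:18 9:9 6:6 3:3 2:2 1:1  a_18=39
d|27:{27,9,3,1}  Σf=27+9+3+1=40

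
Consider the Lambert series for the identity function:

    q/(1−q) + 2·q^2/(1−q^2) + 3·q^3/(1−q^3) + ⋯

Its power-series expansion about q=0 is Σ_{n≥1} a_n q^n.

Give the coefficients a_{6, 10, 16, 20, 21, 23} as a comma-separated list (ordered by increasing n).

q^6  k|6↦f(k): 6:6 3:3 2:2 1:1  a_6=12
q^10  k|10↦f(k): 1:1 2:2 5:5 10:10  a_10=18
d|16:{1,2,4,8,16}  Σf=1+2+4+8+16=31
[q^20] f(20)=20,f(10)=10,f(5)=5,f(4)=4,f(2)=2,f(1)=1 ⇒ 42
q^21  k|21↦f(k): 21:21 7:7 3:3 1:1  a_21=32
[q^23] f(1)=1,f(23)=23 ⇒ 24

12, 18, 31, 42, 32, 24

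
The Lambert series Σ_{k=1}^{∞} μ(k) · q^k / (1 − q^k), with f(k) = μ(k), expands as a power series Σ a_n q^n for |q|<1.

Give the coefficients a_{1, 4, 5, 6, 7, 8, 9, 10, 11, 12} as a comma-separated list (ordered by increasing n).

1, 0, 0, 0, 0, 0, 0, 0, 0, 0

q^1  k|1↦μ(k): 1:1  a_1=1
q^4  k|4↦μ(k): 4:0 2:-1 1:1  a_4=0
n=5: 1·5 5·1  μ→[1+(-1)]=0
[q^6] μ(6)=1,μ(3)=-1,μ(2)=-1,μ(1)=1 ⇒ 0
d|7:{7,1}  Σμ=(-1)+1=0
[q^8] μ(1)=1,μ(2)=-1,μ(4)=0,μ(8)=0 ⇒ 0
d|9:{9,3,1}  Σμ=0+(-1)+1=0
[q^10] μ(10)=1,μ(5)=-1,μ(2)=-1,μ(1)=1 ⇒ 0
n=11: 1·11 11·1  μ→[1+(-1)]=0
d|12:{12,6,4,3,2,1}  Σμ=0+1+0+(-1)+(-1)+1=0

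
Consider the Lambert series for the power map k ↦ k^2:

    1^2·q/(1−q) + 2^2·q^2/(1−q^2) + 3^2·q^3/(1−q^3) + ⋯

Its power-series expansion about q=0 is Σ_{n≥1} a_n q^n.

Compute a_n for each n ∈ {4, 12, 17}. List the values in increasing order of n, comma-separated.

21, 210, 290

q^4  k|4↦f(k): 4:16 2:4 1:1  a_4=21
d|12:{1,2,3,4,6,12}  Σf=1+4+9+16+36+144=210
d|17:{1,17}  Σf=1+289=290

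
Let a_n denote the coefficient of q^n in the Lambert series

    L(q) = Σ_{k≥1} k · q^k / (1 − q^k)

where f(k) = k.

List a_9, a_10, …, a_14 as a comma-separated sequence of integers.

d|9:{9,3,1}  Σf=9+3+1=13
[q^10] f(1)=1,f(2)=2,f(5)=5,f(10)=10 ⇒ 18
n=11: 1·11 11·1  f→[1+11]=12
d|12:{1,2,3,4,6,12}  Σf=1+2+3+4+6+12=28
[q^13] f(1)=1,f(13)=13 ⇒ 14
q^14  k|14↦f(k): 1:1 2:2 7:7 14:14  a_14=24

13, 18, 12, 28, 14, 24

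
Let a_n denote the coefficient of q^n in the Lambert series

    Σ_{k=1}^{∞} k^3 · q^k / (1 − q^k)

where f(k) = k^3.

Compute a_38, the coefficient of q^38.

a_38 = 61740

[q^38] f(1)=1,f(2)=8,f(19)=6859,f(38)=54872 ⇒ 61740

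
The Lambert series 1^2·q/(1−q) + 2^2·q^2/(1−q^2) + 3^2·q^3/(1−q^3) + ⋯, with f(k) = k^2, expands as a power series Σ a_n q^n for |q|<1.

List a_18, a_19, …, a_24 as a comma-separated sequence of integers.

455, 362, 546, 500, 610, 530, 850

[q^18] f(1)=1,f(2)=4,f(3)=9,f(6)=36,f(9)=81,f(18)=324 ⇒ 455
q^19  k|19↦f(k): 1:1 19:361  a_19=362
n=20: 1·20 2·10 4·5 5·4 10·2 20·1  f→[1+4+16+25+100+400]=546
d|21:{21,7,3,1}  Σf=441+49+9+1=500
n=22: 22·1 11·2 2·11 1·22  f→[484+121+4+1]=610
q^23  k|23↦f(k): 23:529 1:1  a_23=530
[q^24] f(1)=1,f(2)=4,f(3)=9,f(4)=16,f(6)=36,f(8)=64,f(12)=144,f(24)=576 ⇒ 850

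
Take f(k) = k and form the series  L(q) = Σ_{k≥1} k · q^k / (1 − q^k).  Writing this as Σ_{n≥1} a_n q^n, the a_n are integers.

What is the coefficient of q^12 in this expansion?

n=12: 12·1 6·2 4·3 3·4 2·6 1·12  f→[12+6+4+3+2+1]=28

a_12 = 28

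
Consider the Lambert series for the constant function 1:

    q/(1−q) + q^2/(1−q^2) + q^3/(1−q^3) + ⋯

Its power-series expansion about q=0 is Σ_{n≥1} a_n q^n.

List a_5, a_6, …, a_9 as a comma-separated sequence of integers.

2, 4, 2, 4, 3

q^5  k|5↦f(k): 5:1 1:1  a_5=2
[q^6] f(6)=1,f(3)=1,f(2)=1,f(1)=1 ⇒ 4
n=7: 1·7 7·1  f→[1+1]=2
d|8:{1,2,4,8}  Σf=1+1+1+1=4
q^9  k|9↦f(k): 9:1 3:1 1:1  a_9=3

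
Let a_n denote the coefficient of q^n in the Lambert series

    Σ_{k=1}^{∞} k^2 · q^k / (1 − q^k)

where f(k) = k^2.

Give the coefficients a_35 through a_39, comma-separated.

[q^35] f(1)=1,f(5)=25,f(7)=49,f(35)=1225 ⇒ 1300
n=36: 1·36 2·18 3·12 4·9 6·6 9·4 12·3 18·2 36·1  f→[1+4+9+16+36+81+144+324+1296]=1911
q^37  k|37↦f(k): 37:1369 1:1  a_37=1370
d|38:{38,19,2,1}  Σf=1444+361+4+1=1810
n=39: 1·39 3·13 13·3 39·1  f→[1+9+169+1521]=1700

1300, 1911, 1370, 1810, 1700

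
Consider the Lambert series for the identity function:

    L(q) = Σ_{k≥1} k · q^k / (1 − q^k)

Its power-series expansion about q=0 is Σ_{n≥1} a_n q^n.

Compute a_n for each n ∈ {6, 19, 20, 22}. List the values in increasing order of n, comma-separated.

12, 20, 42, 36

n=6: 6·1 3·2 2·3 1·6  f→[6+3+2+1]=12
[q^19] f(19)=19,f(1)=1 ⇒ 20
q^20  k|20↦f(k): 1:1 2:2 4:4 5:5 10:10 20:20  a_20=42
[q^22] f(1)=1,f(2)=2,f(11)=11,f(22)=22 ⇒ 36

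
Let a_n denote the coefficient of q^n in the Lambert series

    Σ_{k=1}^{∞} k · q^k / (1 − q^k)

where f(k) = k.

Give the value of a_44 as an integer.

a_44 = 84

d|44:{1,2,4,11,22,44}  Σf=1+2+4+11+22+44=84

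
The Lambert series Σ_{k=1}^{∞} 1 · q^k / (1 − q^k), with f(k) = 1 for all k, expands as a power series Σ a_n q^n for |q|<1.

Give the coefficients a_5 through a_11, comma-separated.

n=5: 5·1 1·5  f→[1+1]=2
n=6: 1·6 2·3 3·2 6·1  f→[1+1+1+1]=4
q^7  k|7↦f(k): 7:1 1:1  a_7=2
[q^8] f(1)=1,f(2)=1,f(4)=1,f(8)=1 ⇒ 4
n=9: 9·1 3·3 1·9  f→[1+1+1]=3
[q^10] f(1)=1,f(2)=1,f(5)=1,f(10)=1 ⇒ 4
n=11: 11·1 1·11  f→[1+1]=2

2, 4, 2, 4, 3, 4, 2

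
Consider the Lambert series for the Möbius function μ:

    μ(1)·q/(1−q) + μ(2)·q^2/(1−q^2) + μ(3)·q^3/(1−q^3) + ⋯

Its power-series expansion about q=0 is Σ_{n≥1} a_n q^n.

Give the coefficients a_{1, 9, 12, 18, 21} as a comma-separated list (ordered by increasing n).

1, 0, 0, 0, 0

q^1  k|1↦μ(k): 1:1  a_1=1
d|9:{9,3,1}  Σμ=0+(-1)+1=0
d|12:{1,2,3,4,6,12}  Σμ=1+(-1)+(-1)+0+1+0=0
q^18  k|18↦μ(k): 1:1 2:-1 3:-1 6:1 9:0 18:0  a_18=0
n=21: 21·1 7·3 3·7 1·21  μ→[1+(-1)+(-1)+1]=0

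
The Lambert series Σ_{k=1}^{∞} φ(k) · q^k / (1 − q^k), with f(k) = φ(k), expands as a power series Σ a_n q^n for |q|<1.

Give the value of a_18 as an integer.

d|18:{18,9,6,3,2,1}  Σφ=6+6+2+2+1+1=18

a_18 = 18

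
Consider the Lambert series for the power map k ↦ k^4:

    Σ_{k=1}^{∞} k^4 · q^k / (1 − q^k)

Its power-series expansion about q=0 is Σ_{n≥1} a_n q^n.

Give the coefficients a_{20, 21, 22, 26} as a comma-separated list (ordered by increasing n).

170898, 196964, 248914, 485554

d|20:{1,2,4,5,10,20}  Σf=1+16+256+625+10000+160000=170898
n=21: 1·21 3·7 7·3 21·1  f→[1+81+2401+194481]=196964
n=22: 22·1 11·2 2·11 1·22  f→[234256+14641+16+1]=248914
q^26  k|26↦f(k): 1:1 2:16 13:28561 26:456976  a_26=485554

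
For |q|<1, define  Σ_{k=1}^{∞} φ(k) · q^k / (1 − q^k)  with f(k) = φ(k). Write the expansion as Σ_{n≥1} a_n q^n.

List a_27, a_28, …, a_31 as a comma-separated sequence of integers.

n=27: 27·1 9·3 3·9 1·27  φ→[18+6+2+1]=27
d|28:{28,14,7,4,2,1}  Σφ=12+6+6+2+1+1=28
q^29  k|29↦φ(k): 1:1 29:28  a_29=29
d|30:{30,15,10,6,5,3,2,1}  Σφ=8+8+4+2+4+2+1+1=30
d|31:{31,1}  Σφ=30+1=31

27, 28, 29, 30, 31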